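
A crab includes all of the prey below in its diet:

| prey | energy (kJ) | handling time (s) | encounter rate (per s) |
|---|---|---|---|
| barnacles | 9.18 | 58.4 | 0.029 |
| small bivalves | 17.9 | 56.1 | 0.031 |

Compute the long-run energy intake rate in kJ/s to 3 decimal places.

Energy encountered per unit search time: 0.029×9.18 + 0.031×17.9 = 0.8211 kJ/s.
Handling time per unit search time: 0.029×58.4 + 0.031×56.1 = 3.433.
Rate = 0.8211/(1 + 3.433) = 0.1852 kJ/s.

0.185 kJ/s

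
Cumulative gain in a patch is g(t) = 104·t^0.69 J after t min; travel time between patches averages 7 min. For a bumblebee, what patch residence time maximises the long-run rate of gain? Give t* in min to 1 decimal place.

15.6 min

Maximise g(t)/(T+t): set derivative to zero → g'(t)(T+t) = g(t).
g'(t) = 0.69·104·t^-0.31. Setting 0.69·104·t^-0.31 = 104·t^0.69/(7+t) gives 0.69(7+t) = t, so 0.31·t = 0.69×7.
t* = 0.69×7/0.31 = 15.58 min.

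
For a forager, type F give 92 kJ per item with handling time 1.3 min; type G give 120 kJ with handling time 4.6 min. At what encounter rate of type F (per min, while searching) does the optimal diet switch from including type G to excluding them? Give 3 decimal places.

At the threshold, the rate on type F alone equals the profitability of type G: λ·92/(1 + λ·1.3) = 120/4.6 = 26.09.
Rearranging, λ(92 − 26.09×1.3) = 26.09, so λ = 26.09/58.09 = 0.4491 per min.

0.449 per min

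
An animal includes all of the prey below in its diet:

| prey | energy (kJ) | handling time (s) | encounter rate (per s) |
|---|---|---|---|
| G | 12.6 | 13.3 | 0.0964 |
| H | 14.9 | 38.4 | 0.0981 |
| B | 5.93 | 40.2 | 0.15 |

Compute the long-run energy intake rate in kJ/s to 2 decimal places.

Energy encountered per unit search time: 0.0964×12.6 + 0.0981×14.9 + 0.15×5.93 = 3.566 kJ/s.
Handling time per unit search time: 0.0964×13.3 + 0.0981×38.4 + 0.15×40.2 = 11.08.
Rate = 3.566/(1 + 11.08) = 0.2952 kJ/s.

0.30 kJ/s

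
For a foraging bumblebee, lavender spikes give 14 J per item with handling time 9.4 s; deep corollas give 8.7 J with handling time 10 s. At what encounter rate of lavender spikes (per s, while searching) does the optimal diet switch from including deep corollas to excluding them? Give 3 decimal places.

0.149 per s

At the threshold, the rate on lavender spikes alone equals the profitability of deep corollas: λ·14/(1 + λ·9.4) = 8.7/10 = 0.87.
Rearranging, λ(14 − 0.87×9.4) = 0.87, so λ = 0.87/5.822 = 0.1494 per s.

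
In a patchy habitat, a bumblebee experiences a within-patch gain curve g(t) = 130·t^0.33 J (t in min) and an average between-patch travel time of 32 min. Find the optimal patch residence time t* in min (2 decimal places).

15.76 min

Optimal t* satisfies g'(t*) = g(t*)/(T + t*).
g'(t) = 0.33·130·t^-0.67. Setting 0.33·130·t^-0.67 = 130·t^0.33/(32+t) gives 0.33(32+t) = t, so 0.67·t = 0.33×32.
t* = 0.33×32/0.67 = 15.76 min.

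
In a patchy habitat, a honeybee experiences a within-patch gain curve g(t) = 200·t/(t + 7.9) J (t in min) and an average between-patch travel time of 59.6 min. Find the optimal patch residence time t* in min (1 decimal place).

21.7 min

Optimal t* satisfies g'(t*) = g(t*)/(T + t*).
g'(t) = 200·7.9/(t + 7.9)². Setting 200·7.9/(t+7.9)² = 200t/[(t+7.9)(59.6+t)] gives 7.9(59.6+t) = t(t+7.9), so t² = 7.9×59.6 = 470.8.
t* = √470.8 = 21.7 min.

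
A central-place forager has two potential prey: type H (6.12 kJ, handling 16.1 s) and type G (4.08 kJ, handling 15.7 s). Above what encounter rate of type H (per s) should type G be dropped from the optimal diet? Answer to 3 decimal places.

At the threshold, the rate on type H alone equals the profitability of type G: λ·6.12/(1 + λ·16.1) = 4.08/15.7 = 0.2599.
Rearranging, λ(6.12 − 0.2599×16.1) = 0.2599, so λ = 0.2599/1.936 = 0.1342 per s.

0.134 per s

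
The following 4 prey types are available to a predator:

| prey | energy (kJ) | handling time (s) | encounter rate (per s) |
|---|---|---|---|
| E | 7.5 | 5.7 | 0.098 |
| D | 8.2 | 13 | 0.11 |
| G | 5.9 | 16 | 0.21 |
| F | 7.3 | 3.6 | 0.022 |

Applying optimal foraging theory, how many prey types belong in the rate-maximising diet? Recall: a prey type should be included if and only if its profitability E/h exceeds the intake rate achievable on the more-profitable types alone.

3

E/h in descending order: F 2.03, E 1.32, D 0.631, G 0.369 kJ/s. The optimal diet is the largest prefix of this list for which every included type satisfies E_i/h_i > R on the types above it.
Rate on top 1: 0.1488. E: 1.32 > 0.1488 → include.
Rate on top 2: 0.5468. D: 0.631 > 0.5468 → include.
Rate on top 3: 0.586. G: 0.369 < 0.586 → exclude; stop.
Optimal diet: F, E, D — 3 of 4 types.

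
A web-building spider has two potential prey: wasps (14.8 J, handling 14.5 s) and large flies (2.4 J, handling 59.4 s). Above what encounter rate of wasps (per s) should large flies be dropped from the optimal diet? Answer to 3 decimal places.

At the threshold, the rate on wasps alone equals the profitability of large flies: λ·14.8/(1 + λ·14.5) = 2.4/59.4 = 0.0404.
Rearranging, λ(14.8 − 0.0404×14.5) = 0.0404, so λ = 0.0404/14.21 = 0.002843 per s.

0.003 per s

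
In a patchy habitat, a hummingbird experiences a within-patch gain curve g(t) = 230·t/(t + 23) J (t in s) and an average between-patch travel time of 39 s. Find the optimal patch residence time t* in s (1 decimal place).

Maximise g(t)/(T+t): set derivative to zero → g'(t)(T+t) = g(t).
g'(t) = 230·23/(t + 23)². Setting 230·23/(t+23)² = 230t/[(t+23)(39+t)] gives 23(39+t) = t(t+23), so t² = 23×39 = 897.
t* = √897 = 29.95 s.

29.9 s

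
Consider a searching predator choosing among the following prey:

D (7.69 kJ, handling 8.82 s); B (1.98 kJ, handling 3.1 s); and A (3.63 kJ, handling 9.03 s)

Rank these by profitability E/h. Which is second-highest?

B

In descending order of E/h:
D: 7.69/8.82 = 0.872 kJ/s
B: 1.98/3.1 = 0.639 kJ/s
A: 3.63/9.03 = 0.402 kJ/s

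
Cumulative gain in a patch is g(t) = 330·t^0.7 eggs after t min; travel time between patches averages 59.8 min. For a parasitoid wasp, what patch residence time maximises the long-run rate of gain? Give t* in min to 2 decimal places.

139.53 min

Maximise g(t)/(T+t): set derivative to zero → g'(t)(T+t) = g(t).
g'(t) = 0.7·330·t^-0.3. Setting 0.7·330·t^-0.3 = 330·t^0.7/(59.8+t) gives 0.7(59.8+t) = t, so 0.30·t = 0.7×59.8.
t* = 0.7×59.8/0.30 = 139.5 min.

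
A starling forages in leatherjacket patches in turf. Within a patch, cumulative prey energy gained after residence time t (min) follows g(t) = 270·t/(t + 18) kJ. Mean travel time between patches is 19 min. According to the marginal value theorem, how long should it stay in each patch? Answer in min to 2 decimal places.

18.49 min

By the marginal value theorem, leave when the instantaneous gain rate g'(t) equals the habitat-wide average g(t)/(T + t).
g'(t) = 270·18/(t + 18)². Setting 270·18/(t+18)² = 270t/[(t+18)(19+t)] gives 18(19+t) = t(t+18), so t² = 18×19 = 342.
t* = √342 = 18.49 min.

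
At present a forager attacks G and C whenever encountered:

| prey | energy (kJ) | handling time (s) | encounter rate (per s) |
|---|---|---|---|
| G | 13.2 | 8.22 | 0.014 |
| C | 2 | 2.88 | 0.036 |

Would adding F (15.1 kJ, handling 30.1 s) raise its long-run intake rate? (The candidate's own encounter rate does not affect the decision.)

Yes

Intake rate on the current diet: R = (0.014×13.2 + 0.036×2) / (1 + 0.014×8.22 + 0.036×2.88) = 0.2568/1.219 = 0.2107 kJ/s.
F: E/h = 15.1/30.1 = 0.5017 kJ/s.
Since 0.5017 > R, including F increases the long-run rate.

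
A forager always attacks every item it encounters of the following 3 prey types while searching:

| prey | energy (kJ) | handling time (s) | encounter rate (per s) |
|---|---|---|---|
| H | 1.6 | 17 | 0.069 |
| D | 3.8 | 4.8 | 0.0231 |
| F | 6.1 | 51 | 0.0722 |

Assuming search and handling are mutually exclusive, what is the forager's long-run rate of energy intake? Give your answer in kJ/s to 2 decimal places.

R = (0.069×1.6 + 0.0231×3.8 + 0.0722×6.1) / (1 + 0.069×17 + 0.0231×4.8 + 0.0722×51) = 0.6386/5.966 = 0.107 kJ/s.

0.11 kJ/s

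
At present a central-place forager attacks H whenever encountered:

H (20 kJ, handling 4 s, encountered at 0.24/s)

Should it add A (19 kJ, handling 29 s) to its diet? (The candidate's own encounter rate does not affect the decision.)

No

Intake rate on the current diet: R = (0.24×20) / (1 + 0.24×4) = 4.8/1.96 = 2.449 kJ/s.
A: E/h = 19/29 = 0.6552 kJ/s.
Since 0.6552 < R, time spent handling A is better spent searching.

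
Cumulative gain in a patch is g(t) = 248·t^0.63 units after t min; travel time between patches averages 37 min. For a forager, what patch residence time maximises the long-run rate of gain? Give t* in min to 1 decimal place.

By the marginal value theorem, leave when the instantaneous gain rate g'(t) equals the habitat-wide average g(t)/(T + t).
g'(t) = 0.63·248·t^-0.37. Setting 0.63·248·t^-0.37 = 248·t^0.63/(37+t) gives 0.63(37+t) = t, so 0.37·t = 0.63×37.
t* = 0.63×37/0.37 = 63 min.

63.0 min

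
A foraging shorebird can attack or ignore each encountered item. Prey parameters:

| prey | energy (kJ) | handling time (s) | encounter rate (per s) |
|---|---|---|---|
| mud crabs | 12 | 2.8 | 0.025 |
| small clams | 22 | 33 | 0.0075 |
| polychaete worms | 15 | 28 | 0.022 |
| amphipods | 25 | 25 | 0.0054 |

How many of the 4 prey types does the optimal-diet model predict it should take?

Rank by E/h (kJ/s): mud crabs 4.29, amphipods 1, small clams 0.667, polychaete worms 0.536. Include each in turn until the next type's E/h falls below the running intake rate.
Rate on top 1: 0.2804. amphipods: 1 > 0.2804 → include.
Rate on top 2: 0.361. small clams: 0.667 > 0.361 → include.
Rate on top 3: 0.4131. polychaete worms: 0.536 > 0.4131 → include.
Optimal diet: mud crabs, amphipods, small clams, polychaete worms — 4 of 4 types.

4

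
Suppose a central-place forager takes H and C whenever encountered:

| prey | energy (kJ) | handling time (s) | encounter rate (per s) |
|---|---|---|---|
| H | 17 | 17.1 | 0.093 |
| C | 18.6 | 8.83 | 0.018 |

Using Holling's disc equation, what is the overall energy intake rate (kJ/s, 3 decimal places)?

Energy encountered per unit search time: 0.093×17 + 0.018×18.6 = 1.916 kJ/s.
Handling time per unit search time: 0.093×17.1 + 0.018×8.83 = 1.749.
Rate = 1.916/(1 + 1.749) = 0.6968 kJ/s.

0.697 kJ/s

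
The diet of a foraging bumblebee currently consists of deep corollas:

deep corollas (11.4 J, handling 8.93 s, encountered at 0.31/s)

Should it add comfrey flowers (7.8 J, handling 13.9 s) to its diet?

No

On deep corollas alone, R = ΣλE/(1+Σλh) = 3.534/3.768 = 0.9378 J/s.
Profitability of comfrey flowers: 7.8/13.9 = 0.5612 J/s.
0.5612 < 0.9378, so adding comfrey flowers would lower the average — exclude it.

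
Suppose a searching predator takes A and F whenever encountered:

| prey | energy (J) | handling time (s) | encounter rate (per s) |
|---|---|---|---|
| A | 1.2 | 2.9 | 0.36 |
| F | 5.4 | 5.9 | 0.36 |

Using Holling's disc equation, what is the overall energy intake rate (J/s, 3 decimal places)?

Energy encountered per unit search time: 0.36×1.2 + 0.36×5.4 = 2.376 J/s.
Handling time per unit search time: 0.36×2.9 + 0.36×5.9 = 3.168.
Rate = 2.376/(1 + 3.168) = 0.5701 J/s.

0.570 J/s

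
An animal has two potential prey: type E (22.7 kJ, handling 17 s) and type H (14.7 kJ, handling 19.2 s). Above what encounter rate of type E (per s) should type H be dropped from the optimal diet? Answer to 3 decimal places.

0.079 per s

Drop type H once their profitability E₂/h₂ falls below the rate achievable on type E alone: E₂/h₂ = λE₁/(1 + λh₁).
Solve for λ: λE₁h₂ = E₂(1 + λh₁) → λ(E₁h₂ − E₂h₁) = E₂ → λ = E₂/(E₁h₂ − E₂h₁).
λ = 14.7/(22.7×19.2 − 14.7×17) = 14.7/185.9 = 0.07906 per s.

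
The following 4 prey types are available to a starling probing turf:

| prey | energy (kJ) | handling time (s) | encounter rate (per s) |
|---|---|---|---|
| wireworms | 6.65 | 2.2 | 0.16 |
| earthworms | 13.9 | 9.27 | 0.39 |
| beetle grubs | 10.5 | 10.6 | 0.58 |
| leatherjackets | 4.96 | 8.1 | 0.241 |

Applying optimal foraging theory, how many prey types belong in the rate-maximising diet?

2

E/h in descending order: wireworms 3.02, earthworms 1.5, beetle grubs 0.991, leatherjackets 0.612 kJ/s. The optimal diet is the largest prefix of this list for which every included type satisfies E_i/h_i > R on the types above it.
Rate on top 1: 0.787. earthworms: 1.5 > 0.787 → include.
Rate on top 2: 1.306. beetle grubs: 0.991 < 1.306 → exclude; stop.
Optimal diet: wireworms, earthworms — 2 of 4 types.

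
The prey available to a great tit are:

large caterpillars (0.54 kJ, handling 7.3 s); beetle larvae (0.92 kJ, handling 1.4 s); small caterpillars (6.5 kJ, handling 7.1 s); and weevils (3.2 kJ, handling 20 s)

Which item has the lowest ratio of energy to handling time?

Profitability E/h (kJ/s): large caterpillars = 0.54/7.3 = 0.074, beetle larvae = 0.92/1.4 = 0.657, small caterpillars = 6.5/7.1 = 0.915, weevils = 3.2/20 = 0.16.
Ranked: small caterpillars > beetle larvae > weevils > large caterpillars.

large caterpillars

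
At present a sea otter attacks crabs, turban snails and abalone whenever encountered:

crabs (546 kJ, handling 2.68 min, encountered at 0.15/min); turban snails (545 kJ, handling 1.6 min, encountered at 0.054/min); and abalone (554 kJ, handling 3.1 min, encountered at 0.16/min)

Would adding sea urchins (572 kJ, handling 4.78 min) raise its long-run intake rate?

On crabs, turban snails and abalone alone, R = ΣλE/(1+Σλh) = 200/1.984 = 100.8 kJ/min.
sea urchins: E/h = 572/4.78 = 119.7 kJ/min.
Since 119.7 > R, including sea urchins increases the long-run rate.

Yes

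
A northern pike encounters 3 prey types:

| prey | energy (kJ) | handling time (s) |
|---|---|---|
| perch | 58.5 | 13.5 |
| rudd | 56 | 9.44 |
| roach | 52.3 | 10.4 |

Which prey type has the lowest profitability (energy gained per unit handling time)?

In descending order of E/h:
rudd: 56/9.44 = 5.93 kJ/s
roach: 52.3/10.4 = 5.03 kJ/s
perch: 58.5/13.5 = 4.33 kJ/s

perch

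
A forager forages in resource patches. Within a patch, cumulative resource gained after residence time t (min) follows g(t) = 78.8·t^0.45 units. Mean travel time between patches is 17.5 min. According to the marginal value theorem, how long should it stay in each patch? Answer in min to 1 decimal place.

14.3 min

Optimal t* satisfies g'(t*) = g(t*)/(T + t*).
g'(t) = 0.45·78.8·t^-0.55. Setting 0.45·78.8·t^-0.55 = 78.8·t^0.45/(17.5+t) gives 0.45(17.5+t) = t, so 0.55·t = 0.45×17.5.
t* = 0.45×17.5/0.55 = 14.32 min.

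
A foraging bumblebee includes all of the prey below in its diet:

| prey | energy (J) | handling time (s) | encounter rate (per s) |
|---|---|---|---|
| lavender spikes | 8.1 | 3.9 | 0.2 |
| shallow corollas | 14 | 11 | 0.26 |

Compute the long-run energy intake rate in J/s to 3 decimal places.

Energy encountered per unit search time: 0.2×8.1 + 0.26×14 = 5.26 J/s.
Handling time per unit search time: 0.2×3.9 + 0.26×11 = 3.64.
Rate = 5.26/(1 + 3.64) = 1.134 J/s.

1.134 J/s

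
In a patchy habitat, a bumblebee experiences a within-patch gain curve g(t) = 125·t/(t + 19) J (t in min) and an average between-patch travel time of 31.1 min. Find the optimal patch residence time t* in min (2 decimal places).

24.31 min

Optimal t* satisfies g'(t*) = g(t*)/(T + t*).
g'(t) = 125·19/(t + 19)². Setting 125·19/(t+19)² = 125t/[(t+19)(31.1+t)] gives 19(31.1+t) = t(t+19), so t² = 19×31.1 = 590.9.
t* = √590.9 = 24.31 min.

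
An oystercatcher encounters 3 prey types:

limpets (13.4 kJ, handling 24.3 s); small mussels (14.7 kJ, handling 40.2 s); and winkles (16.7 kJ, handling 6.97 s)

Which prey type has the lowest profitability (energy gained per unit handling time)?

In descending order of E/h:
winkles: 16.7/6.97 = 2.4 kJ/s
limpets: 13.4/24.3 = 0.551 kJ/s
small mussels: 14.7/40.2 = 0.366 kJ/s

small mussels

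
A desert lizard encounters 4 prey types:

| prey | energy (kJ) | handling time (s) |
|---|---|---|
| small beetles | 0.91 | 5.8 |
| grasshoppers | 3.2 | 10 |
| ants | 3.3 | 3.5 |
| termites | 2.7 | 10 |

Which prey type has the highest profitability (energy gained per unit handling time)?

In descending order of E/h:
ants: 3.3/3.5 = 0.943 kJ/s
grasshoppers: 3.2/10 = 0.32 kJ/s
termites: 2.7/10 = 0.27 kJ/s
small beetles: 0.91/5.8 = 0.157 kJ/s

ants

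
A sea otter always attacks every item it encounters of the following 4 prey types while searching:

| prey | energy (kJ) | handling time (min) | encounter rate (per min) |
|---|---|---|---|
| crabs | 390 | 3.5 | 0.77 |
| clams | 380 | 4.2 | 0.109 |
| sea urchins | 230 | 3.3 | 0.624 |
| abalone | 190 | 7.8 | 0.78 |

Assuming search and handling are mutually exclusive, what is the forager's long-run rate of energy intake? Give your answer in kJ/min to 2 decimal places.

51.52 kJ/min

R = Σλ_iE_i / (1 + Σλ_ih_i)
Numerator: 0.77×390 + 0.109×380 + 0.624×230 + 0.78×190 = 633.4
Denominator: 1 + 0.77×3.5 + 0.109×4.2 + 0.624×3.3 + 0.78×7.8 = 12.3
R = 633.4/12.3 = 51.52 kJ/min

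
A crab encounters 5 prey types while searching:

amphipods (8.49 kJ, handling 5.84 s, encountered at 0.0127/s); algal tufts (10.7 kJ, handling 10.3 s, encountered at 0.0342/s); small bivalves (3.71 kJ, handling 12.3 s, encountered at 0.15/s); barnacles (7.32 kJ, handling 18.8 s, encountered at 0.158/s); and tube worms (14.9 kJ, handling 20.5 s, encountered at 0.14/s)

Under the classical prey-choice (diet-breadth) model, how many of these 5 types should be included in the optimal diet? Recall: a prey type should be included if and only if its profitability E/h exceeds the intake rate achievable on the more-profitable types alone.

E/h in descending order: amphipods 1.45, algal tufts 1.04, tube worms 0.727, barnacles 0.389, small bivalves 0.302 kJ/s. The optimal diet is the largest prefix of this list for which every included type satisfies E_i/h_i > R on the types above it.
Rate on top 1: 0.1004. algal tufts: 1.04 > 0.1004 → include.
Rate on top 2: 0.3321. tube worms: 0.727 > 0.3321 → include.
Rate on top 3: 0.5958. barnacles: 0.389 < 0.5958 → exclude; stop.
Optimal diet: amphipods, algal tufts, tube worms — 3 of 5 types.

3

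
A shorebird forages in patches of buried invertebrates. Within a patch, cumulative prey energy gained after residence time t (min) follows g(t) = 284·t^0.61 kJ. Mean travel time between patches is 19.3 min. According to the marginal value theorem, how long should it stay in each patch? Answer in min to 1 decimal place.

By the marginal value theorem, leave when the instantaneous gain rate g'(t) equals the habitat-wide average g(t)/(T + t).
g'(t) = 0.61·284·t^-0.39. Setting 0.61·284·t^-0.39 = 284·t^0.61/(19.3+t) gives 0.61(19.3+t) = t, so 0.39·t = 0.61×19.3.
t* = 0.61×19.3/0.39 = 30.19 min.

30.2 min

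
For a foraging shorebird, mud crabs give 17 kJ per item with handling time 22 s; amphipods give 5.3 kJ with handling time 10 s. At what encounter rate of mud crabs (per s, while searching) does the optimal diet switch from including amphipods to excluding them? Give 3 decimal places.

Drop amphipods once their profitability E₂/h₂ falls below the rate achievable on mud crabs alone: E₂/h₂ = λE₁/(1 + λh₁).
Solve for λ: λE₁h₂ = E₂(1 + λh₁) → λ(E₁h₂ − E₂h₁) = E₂ → λ = E₂/(E₁h₂ − E₂h₁).
λ = 5.3/(17×10 − 5.3×22) = 5.3/53.4 = 0.09925 per s.

0.099 per s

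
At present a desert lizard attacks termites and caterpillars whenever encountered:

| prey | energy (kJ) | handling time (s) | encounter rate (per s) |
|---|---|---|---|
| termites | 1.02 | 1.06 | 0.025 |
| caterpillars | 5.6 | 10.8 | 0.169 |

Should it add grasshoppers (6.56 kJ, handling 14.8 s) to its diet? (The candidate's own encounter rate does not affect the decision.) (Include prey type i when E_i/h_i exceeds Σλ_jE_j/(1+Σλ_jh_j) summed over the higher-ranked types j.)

Yes

Intake rate on the current diet: R = (0.025×1.02 + 0.169×5.6) / (1 + 0.025×1.06 + 0.169×10.8) = 0.9719/2.852 = 0.3408 kJ/s.
Profitability of grasshoppers: 6.56/14.8 = 0.4432 kJ/s.
0.4432 > 0.3408, so adding grasshoppers raises the average — include it.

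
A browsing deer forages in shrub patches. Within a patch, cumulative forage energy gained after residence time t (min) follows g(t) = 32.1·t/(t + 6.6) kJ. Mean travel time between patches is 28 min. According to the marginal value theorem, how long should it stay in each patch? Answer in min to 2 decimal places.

Optimal t* satisfies g'(t*) = g(t*)/(T + t*).
g'(t) = 32.1·6.6/(t + 6.6)². Setting 32.1·6.6/(t+6.6)² = 32.1t/[(t+6.6)(28+t)] gives 6.6(28+t) = t(t+6.6), so t² = 6.6×28 = 184.8.
t* = √184.8 = 13.59 min.

13.59 min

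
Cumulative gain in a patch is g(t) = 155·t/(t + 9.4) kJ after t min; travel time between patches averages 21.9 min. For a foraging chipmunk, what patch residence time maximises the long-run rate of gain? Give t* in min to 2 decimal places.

14.35 min

Optimal t* satisfies g'(t*) = g(t*)/(T + t*).
g'(t) = 155·9.4/(t + 9.4)². Setting 155·9.4/(t+9.4)² = 155t/[(t+9.4)(21.9+t)] gives 9.4(21.9+t) = t(t+9.4), so t² = 9.4×21.9 = 205.9.
t* = √205.9 = 14.35 min.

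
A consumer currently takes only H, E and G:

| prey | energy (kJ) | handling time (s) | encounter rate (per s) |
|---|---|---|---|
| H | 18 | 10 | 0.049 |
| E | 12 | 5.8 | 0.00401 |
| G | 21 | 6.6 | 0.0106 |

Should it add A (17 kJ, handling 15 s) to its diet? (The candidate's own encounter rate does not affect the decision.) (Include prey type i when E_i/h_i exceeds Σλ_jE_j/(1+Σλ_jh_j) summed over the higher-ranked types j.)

Current rate: (0.049×18 + 0.00401×12 + 0.0106×21)/(1 + 0.049×10 + 0.00401×5.8 + 0.0106×6.6) = 0.7281 kJ/s.
Profitability of A: 17/15 = 1.133 kJ/s.
Since 1.133 > R, including A increases the long-run rate.

Yes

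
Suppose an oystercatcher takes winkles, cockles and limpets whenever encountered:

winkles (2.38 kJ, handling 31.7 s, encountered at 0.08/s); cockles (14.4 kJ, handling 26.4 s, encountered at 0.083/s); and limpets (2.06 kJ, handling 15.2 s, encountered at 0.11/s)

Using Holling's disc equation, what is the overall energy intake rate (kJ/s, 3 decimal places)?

0.218 kJ/s

R = Σλ_iE_i / (1 + Σλ_ih_i)
Numerator: 0.08×2.38 + 0.083×14.4 + 0.11×2.06 = 1.612
Denominator: 1 + 0.08×31.7 + 0.083×26.4 + 0.11×15.2 = 7.399
R = 1.612/7.399 = 0.2179 kJ/s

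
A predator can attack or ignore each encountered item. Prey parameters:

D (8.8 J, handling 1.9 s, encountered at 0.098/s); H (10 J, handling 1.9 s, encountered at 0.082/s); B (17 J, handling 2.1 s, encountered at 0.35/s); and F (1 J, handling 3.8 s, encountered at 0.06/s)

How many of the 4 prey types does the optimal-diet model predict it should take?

E/h in descending order: B 8.1, H 5.26, D 4.63, F 0.263 J/s. The optimal diet is the largest prefix of this list for which every included type satisfies E_i/h_i > R on the types above it.
Rate on top 1: 3.429. H: 5.26 > 3.429 → include.
Rate on top 2: 3.58. D: 4.63 > 3.58 → include.
Rate on top 3: 3.675. F: 0.263 < 3.675 → exclude; stop.
Optimal diet: B, H, D — 3 of 4 types.

3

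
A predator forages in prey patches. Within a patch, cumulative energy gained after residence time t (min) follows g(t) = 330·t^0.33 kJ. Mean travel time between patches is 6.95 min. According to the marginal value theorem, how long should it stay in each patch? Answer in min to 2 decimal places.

Optimal t* satisfies g'(t*) = g(t*)/(T + t*).
g'(t) = 0.33·330·t^-0.67. Setting 0.33·330·t^-0.67 = 330·t^0.33/(6.95+t) gives 0.33(6.95+t) = t, so 0.67·t = 0.33×6.95.
t* = 0.33×6.95/0.67 = 3.423 min.

3.42 min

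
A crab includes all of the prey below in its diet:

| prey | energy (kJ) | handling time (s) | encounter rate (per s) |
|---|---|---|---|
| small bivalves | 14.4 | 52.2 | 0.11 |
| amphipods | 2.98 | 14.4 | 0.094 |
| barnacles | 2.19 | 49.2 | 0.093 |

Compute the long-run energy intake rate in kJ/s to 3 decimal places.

0.163 kJ/s

R = (0.11×14.4 + 0.094×2.98 + 0.093×2.19) / (1 + 0.11×52.2 + 0.094×14.4 + 0.093×49.2) = 2.068/12.67 = 0.1632 kJ/s.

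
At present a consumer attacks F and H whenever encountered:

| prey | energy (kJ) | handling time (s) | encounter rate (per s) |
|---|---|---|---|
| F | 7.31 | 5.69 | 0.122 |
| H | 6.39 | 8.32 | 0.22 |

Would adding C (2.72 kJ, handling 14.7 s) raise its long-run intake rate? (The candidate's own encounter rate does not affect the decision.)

On F and H alone, R = ΣλE/(1+Σλh) = 2.298/3.525 = 0.6519 kJ/s.
C: E/h = 2.72/14.7 = 0.185 kJ/s.
0.185 < 0.6519, so adding C would lower the average — exclude it.

No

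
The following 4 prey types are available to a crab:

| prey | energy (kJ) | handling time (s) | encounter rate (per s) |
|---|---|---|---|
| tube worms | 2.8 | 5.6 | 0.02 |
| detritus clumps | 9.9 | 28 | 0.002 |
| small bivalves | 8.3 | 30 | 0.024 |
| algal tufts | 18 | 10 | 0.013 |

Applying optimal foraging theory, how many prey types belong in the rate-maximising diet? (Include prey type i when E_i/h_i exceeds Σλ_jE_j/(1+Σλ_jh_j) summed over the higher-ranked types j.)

Profitabilities (E/h, kJ/s): algal tufts 1.8, tube worms 0.5, detritus clumps 0.354, small bivalves 0.277. Add prey in this order while the next type's profitability exceeds the intake rate on those already taken.
Rate on top 1: 0.2071. tube worms: 0.5 > 0.2071 → include.
Rate on top 2: 0.2335. detritus clumps: 0.354 > 0.2335 → include.
Rate on top 3: 0.2387. small bivalves: 0.277 > 0.2387 → include.
Optimal diet: algal tufts, tube worms, detritus clumps, small bivalves — 4 of 4 types.

4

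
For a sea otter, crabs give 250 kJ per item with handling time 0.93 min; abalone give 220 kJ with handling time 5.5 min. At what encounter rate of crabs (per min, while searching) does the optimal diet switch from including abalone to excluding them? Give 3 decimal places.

The zero-one rule: include abalone iff E₂/h₂ > λE₁/(1+λh₁). Equality gives the switch point.
λE₁h₂ = E₂ + λE₂h₁ ⇒ λ = E₂/(E₁h₂ − E₂h₁) = 220/(1375 − 204.6) = 0.188 per min.

0.188 per min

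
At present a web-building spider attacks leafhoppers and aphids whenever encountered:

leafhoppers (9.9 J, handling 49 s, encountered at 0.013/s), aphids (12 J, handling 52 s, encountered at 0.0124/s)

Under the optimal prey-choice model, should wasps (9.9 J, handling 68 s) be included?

Intake rate on the current diet: R = (0.013×9.9 + 0.0124×12) / (1 + 0.013×49 + 0.0124×52) = 0.2775/2.282 = 0.1216 J/s.
Profitability of wasps: 9.9/68 = 0.1456 J/s.
0.1456 > 0.1216, so adding wasps raises the average — include it.

Yes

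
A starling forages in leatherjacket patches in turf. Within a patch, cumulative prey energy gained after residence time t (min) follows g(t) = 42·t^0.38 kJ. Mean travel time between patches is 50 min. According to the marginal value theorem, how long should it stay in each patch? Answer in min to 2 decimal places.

Maximise g(t)/(T+t): set derivative to zero → g'(t)(T+t) = g(t).
g'(t) = 0.38·42·t^-0.62. Setting 0.38·42·t^-0.62 = 42·t^0.38/(50+t) gives 0.38(50+t) = t, so 0.62·t = 0.38×50.
t* = 0.38×50/0.62 = 30.65 min.

30.65 min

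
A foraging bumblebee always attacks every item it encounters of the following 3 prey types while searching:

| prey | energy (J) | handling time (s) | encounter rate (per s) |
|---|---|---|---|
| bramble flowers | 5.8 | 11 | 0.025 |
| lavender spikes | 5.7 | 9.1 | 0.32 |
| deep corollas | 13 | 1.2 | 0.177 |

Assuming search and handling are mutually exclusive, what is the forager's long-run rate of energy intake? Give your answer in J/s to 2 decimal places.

0.97 J/s

Energy encountered per unit search time: 0.025×5.8 + 0.32×5.7 + 0.177×13 = 4.27 J/s.
Handling time per unit search time: 0.025×11 + 0.32×9.1 + 0.177×1.2 = 3.399.
Rate = 4.27/(1 + 3.399) = 0.9706 J/s.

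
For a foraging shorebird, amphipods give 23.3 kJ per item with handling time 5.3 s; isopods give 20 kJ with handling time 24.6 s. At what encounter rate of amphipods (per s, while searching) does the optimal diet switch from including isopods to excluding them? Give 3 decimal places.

The zero-one rule: include isopods iff E₂/h₂ > λE₁/(1+λh₁). Equality gives the switch point.
λE₁h₂ = E₂ + λE₂h₁ ⇒ λ = E₂/(E₁h₂ − E₂h₁) = 20/(573.2 − 106) = 0.04281 per s.

0.043 per s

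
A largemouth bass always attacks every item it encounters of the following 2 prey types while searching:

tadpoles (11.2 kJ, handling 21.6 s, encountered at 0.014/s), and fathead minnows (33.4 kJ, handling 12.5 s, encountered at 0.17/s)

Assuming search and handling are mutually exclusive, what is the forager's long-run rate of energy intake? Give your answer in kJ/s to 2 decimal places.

1.70 kJ/s

R = (0.014×11.2 + 0.17×33.4) / (1 + 0.014×21.6 + 0.17×12.5) = 5.835/3.427 = 1.702 kJ/s.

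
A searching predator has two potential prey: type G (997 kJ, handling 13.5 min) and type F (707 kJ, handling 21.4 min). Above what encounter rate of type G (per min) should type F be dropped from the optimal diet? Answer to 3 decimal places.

At the threshold, the rate on type G alone equals the profitability of type F: λ·997/(1 + λ·13.5) = 707/21.4 = 33.04.
Rearranging, λ(997 − 33.04×13.5) = 33.04, so λ = 33.04/551 = 0.05996 per min.

0.060 per min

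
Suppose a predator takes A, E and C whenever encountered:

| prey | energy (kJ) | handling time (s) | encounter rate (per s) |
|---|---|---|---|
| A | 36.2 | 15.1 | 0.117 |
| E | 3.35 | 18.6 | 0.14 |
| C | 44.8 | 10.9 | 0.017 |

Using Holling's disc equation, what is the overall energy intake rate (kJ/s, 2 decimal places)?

R = (0.117×36.2 + 0.14×3.35 + 0.017×44.8) / (1 + 0.117×15.1 + 0.14×18.6 + 0.017×10.9) = 5.466/5.556 = 0.9838 kJ/s.

0.98 kJ/s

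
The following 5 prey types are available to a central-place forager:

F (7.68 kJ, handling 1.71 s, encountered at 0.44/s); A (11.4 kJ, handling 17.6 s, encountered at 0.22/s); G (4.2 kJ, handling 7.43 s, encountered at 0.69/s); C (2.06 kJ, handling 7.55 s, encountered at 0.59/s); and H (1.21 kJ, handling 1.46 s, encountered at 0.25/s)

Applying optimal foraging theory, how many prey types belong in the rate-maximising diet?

E/h in descending order: F 4.49, H 0.829, A 0.648, G 0.565, C 0.273 kJ/s. The optimal diet is the largest prefix of this list for which every included type satisfies E_i/h_i > R on the types above it.
Rate on top 1: 1.928. H: 0.829 < 1.928 → exclude; stop.
Optimal diet: F — 1 of 5 types.

1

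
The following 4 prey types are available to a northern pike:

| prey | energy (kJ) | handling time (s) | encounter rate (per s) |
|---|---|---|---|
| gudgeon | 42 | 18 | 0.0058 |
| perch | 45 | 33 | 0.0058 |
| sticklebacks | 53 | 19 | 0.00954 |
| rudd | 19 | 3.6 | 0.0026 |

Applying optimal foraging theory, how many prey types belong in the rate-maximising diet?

Profitabilities (E/h, kJ/s): rudd 5.28, sticklebacks 2.79, gudgeon 2.33, perch 1.36. Add prey in this order while the next type's profitability exceeds the intake rate on those already taken.
Rate on top 1: 0.04894. sticklebacks: 2.79 > 0.04894 → include.
Rate on top 2: 0.4662. gudgeon: 2.33 > 0.4662 → include.
Rate on top 3: 0.6167. perch: 1.36 > 0.6167 → include.
Optimal diet: rudd, sticklebacks, gudgeon, perch — 4 of 4 types.

4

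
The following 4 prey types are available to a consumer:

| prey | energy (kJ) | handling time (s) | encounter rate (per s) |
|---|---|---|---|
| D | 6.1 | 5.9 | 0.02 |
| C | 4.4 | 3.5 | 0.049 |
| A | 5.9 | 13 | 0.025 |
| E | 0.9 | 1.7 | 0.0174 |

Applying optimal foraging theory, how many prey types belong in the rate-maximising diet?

4

Profitabilities (E/h, kJ/s): C 1.26, D 1.03, E 0.529, A 0.454. Add prey in this order while the next type's profitability exceeds the intake rate on those already taken.
Rate on top 1: 0.184. D: 1.03 > 0.184 → include.
Rate on top 2: 0.2618. E: 0.529 > 0.2618 → include.
Rate on top 3: 0.2678. A: 0.454 > 0.2678 → include.
Optimal diet: C, D, E, A — 4 of 4 types.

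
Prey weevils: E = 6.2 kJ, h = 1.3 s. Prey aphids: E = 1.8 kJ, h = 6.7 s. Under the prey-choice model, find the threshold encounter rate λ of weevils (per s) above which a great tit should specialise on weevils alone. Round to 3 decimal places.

0.046 per s

Drop aphids once their profitability E₂/h₂ falls below the rate achievable on weevils alone: E₂/h₂ = λE₁/(1 + λh₁).
Solve for λ: λE₁h₂ = E₂(1 + λh₁) → λ(E₁h₂ − E₂h₁) = E₂ → λ = E₂/(E₁h₂ − E₂h₁).
λ = 1.8/(6.2×6.7 − 1.8×1.3) = 1.8/39.2 = 0.04592 per s.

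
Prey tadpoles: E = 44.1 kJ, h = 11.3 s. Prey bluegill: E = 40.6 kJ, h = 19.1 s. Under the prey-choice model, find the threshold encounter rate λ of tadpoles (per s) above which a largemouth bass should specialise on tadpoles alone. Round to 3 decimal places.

0.106 per s

The zero-one rule: include bluegill iff E₂/h₂ > λE₁/(1+λh₁). Equality gives the switch point.
λE₁h₂ = E₂ + λE₂h₁ ⇒ λ = E₂/(E₁h₂ − E₂h₁) = 40.6/(842.3 − 458.8) = 0.1059 per s.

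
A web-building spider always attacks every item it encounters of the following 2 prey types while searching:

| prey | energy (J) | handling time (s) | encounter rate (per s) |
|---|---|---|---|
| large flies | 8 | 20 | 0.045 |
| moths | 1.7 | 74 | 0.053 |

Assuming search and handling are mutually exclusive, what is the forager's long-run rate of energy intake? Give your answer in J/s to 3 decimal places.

Energy encountered per unit search time: 0.045×8 + 0.053×1.7 = 0.4501 J/s.
Handling time per unit search time: 0.045×20 + 0.053×74 = 4.822.
Rate = 0.4501/(1 + 4.822) = 0.07731 J/s.

0.077 J/s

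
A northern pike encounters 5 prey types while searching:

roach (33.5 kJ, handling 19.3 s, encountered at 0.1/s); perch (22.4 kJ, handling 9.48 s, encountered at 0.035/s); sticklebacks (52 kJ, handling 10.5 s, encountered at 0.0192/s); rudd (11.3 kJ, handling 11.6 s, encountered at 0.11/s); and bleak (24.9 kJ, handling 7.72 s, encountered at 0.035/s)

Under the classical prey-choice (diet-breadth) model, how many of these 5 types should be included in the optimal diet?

Profitabilities (E/h, kJ/s): sticklebacks 4.95, bleak 3.23, perch 2.36, roach 1.74, rudd 0.974. Add prey in this order while the next type's profitability exceeds the intake rate on those already taken.
Rate on top 1: 0.8309. bleak: 3.23 > 0.8309 → include.
Rate on top 2: 1.27. perch: 2.36 > 1.27 → include.
Rate on top 3: 1.471. roach: 1.74 > 1.471 → include.
Rate on top 4: 1.608. rudd: 0.974 < 1.608 → exclude; stop.
Optimal diet: sticklebacks, bleak, perch, roach — 4 of 5 types.

4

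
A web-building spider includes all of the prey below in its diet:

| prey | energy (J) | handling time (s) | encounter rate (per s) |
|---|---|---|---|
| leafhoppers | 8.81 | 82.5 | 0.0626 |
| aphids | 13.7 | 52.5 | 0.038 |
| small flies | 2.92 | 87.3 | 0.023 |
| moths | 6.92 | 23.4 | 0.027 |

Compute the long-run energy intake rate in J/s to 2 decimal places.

R = (0.0626×8.81 + 0.038×13.7 + 0.023×2.92 + 0.027×6.92) / (1 + 0.0626×82.5 + 0.038×52.5 + 0.023×87.3 + 0.027×23.4) = 1.326/10.8 = 0.1228 J/s.

0.12 J/s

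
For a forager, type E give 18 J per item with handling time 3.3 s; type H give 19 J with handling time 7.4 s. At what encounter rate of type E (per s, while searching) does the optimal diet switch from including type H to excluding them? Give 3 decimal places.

0.270 per s

Drop type H once their profitability E₂/h₂ falls below the rate achievable on type E alone: E₂/h₂ = λE₁/(1 + λh₁).
Solve for λ: λE₁h₂ = E₂(1 + λh₁) → λ(E₁h₂ − E₂h₁) = E₂ → λ = E₂/(E₁h₂ − E₂h₁).
λ = 19/(18×7.4 − 19×3.3) = 19/70.5 = 0.2695 per s.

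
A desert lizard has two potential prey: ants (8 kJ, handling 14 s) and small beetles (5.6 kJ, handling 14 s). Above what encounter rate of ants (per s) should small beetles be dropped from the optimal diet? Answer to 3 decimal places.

0.167 per s

Drop small beetles once their profitability E₂/h₂ falls below the rate achievable on ants alone: E₂/h₂ = λE₁/(1 + λh₁).
Solve for λ: λE₁h₂ = E₂(1 + λh₁) → λ(E₁h₂ − E₂h₁) = E₂ → λ = E₂/(E₁h₂ − E₂h₁).
λ = 5.6/(8×14 − 5.6×14) = 5.6/33.6 = 0.1667 per s.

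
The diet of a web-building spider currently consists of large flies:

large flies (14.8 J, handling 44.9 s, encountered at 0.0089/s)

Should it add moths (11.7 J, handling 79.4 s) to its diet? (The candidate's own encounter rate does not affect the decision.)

Yes

On large flies alone, R = ΣλE/(1+Σλh) = 0.1317/1.4 = 0.09411 J/s.
Profitability of moths: 11.7/79.4 = 0.1474 J/s.
0.1474 > 0.09411, so adding moths raises the average — include it.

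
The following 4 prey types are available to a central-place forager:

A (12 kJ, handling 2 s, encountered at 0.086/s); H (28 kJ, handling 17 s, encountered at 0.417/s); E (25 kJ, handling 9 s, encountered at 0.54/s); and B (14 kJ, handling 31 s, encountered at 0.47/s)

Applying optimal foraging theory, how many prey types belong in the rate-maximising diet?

Profitabilities (E/h, kJ/s): A 6, E 2.78, H 1.65, B 0.452. Add prey in this order while the next type's profitability exceeds the intake rate on those already taken.
Rate on top 1: 0.8805. E: 2.78 > 0.8805 → include.
Rate on top 2: 2.409. H: 1.65 < 2.409 → exclude; stop.
Optimal diet: A, E — 2 of 4 types.

2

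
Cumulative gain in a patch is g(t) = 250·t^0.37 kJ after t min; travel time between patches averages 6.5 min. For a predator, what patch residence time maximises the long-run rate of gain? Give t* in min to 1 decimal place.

Optimal t* satisfies g'(t*) = g(t*)/(T + t*).
g'(t) = 0.37·250·t^-0.63. Setting 0.37·250·t^-0.63 = 250·t^0.37/(6.5+t) gives 0.37(6.5+t) = t, so 0.63·t = 0.37×6.5.
t* = 0.37×6.5/0.63 = 3.817 min.

3.8 min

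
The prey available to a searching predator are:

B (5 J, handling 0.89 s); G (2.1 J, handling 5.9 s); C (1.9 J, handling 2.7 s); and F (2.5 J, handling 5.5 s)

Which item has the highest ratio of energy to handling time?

B

In descending order of E/h:
B: 5/0.89 = 5.62 J/s
C: 1.9/2.7 = 0.704 J/s
F: 2.5/5.5 = 0.455 J/s
G: 2.1/5.9 = 0.356 J/s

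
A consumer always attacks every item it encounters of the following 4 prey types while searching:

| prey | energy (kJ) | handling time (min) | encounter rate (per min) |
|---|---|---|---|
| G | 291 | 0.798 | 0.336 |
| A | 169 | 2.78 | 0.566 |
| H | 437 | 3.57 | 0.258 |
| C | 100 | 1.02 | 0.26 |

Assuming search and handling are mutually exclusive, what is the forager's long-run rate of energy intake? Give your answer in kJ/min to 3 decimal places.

82.469 kJ/min

R = Σλ_iE_i / (1 + Σλ_ih_i)
Numerator: 0.336×291 + 0.566×169 + 0.258×437 + 0.26×100 = 332.2
Denominator: 1 + 0.336×0.798 + 0.566×2.78 + 0.258×3.57 + 0.26×1.02 = 4.028
R = 332.2/4.028 = 82.47 kJ/min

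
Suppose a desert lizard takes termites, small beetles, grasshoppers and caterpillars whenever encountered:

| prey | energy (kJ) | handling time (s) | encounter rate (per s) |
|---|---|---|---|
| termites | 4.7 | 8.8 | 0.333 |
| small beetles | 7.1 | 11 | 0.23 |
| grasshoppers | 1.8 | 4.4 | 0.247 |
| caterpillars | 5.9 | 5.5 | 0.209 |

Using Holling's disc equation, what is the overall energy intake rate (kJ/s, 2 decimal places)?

0.56 kJ/s

R = Σλ_iE_i / (1 + Σλ_ih_i)
Numerator: 0.333×4.7 + 0.23×7.1 + 0.247×1.8 + 0.209×5.9 = 4.876
Denominator: 1 + 0.333×8.8 + 0.23×11 + 0.247×4.4 + 0.209×5.5 = 8.697
R = 4.876/8.697 = 0.5606 kJ/s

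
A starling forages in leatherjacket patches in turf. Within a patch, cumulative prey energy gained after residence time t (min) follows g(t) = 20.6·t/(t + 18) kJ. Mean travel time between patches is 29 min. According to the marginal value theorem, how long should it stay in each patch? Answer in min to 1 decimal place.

22.8 min

Maximise g(t)/(T+t): set derivative to zero → g'(t)(T+t) = g(t).
g'(t) = 20.6·18/(t + 18)². Setting 20.6·18/(t+18)² = 20.6t/[(t+18)(29+t)] gives 18(29+t) = t(t+18), so t² = 18×29 = 522.
t* = √522 = 22.85 min.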